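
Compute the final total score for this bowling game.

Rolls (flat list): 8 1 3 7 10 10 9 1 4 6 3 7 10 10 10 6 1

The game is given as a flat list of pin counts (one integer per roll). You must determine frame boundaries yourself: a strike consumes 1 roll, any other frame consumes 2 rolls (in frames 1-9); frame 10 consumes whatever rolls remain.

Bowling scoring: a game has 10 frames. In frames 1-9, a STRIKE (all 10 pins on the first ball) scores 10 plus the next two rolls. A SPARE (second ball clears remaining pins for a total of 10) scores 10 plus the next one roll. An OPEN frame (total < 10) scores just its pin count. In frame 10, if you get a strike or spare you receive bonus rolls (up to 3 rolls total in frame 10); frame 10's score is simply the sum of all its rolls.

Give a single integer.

Frame 1: OPEN (8+1=9). Cumulative: 9
Frame 2: SPARE (3+7=10). 10 + next roll (10) = 20. Cumulative: 29
Frame 3: STRIKE. 10 + next two rolls (10+9) = 29. Cumulative: 58
Frame 4: STRIKE. 10 + next two rolls (9+1) = 20. Cumulative: 78
Frame 5: SPARE (9+1=10). 10 + next roll (4) = 14. Cumulative: 92
Frame 6: SPARE (4+6=10). 10 + next roll (3) = 13. Cumulative: 105
Frame 7: SPARE (3+7=10). 10 + next roll (10) = 20. Cumulative: 125
Frame 8: STRIKE. 10 + next two rolls (10+10) = 30. Cumulative: 155
Frame 9: STRIKE. 10 + next two rolls (10+6) = 26. Cumulative: 181
Frame 10: STRIKE. Sum of all frame-10 rolls (10+6+1) = 17. Cumulative: 198

Answer: 198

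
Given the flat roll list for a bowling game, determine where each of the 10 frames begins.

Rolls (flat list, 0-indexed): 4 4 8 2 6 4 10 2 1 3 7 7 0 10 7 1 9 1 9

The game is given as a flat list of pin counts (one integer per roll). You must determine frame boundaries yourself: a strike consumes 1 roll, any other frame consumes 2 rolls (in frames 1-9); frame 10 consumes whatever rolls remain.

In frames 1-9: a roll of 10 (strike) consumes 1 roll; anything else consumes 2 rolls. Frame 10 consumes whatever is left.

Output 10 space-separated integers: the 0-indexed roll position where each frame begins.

Answer: 0 2 4 6 7 9 11 13 14 16

Derivation:
Frame 1 starts at roll index 0: rolls=4,4 (sum=8), consumes 2 rolls
Frame 2 starts at roll index 2: rolls=8,2 (sum=10), consumes 2 rolls
Frame 3 starts at roll index 4: rolls=6,4 (sum=10), consumes 2 rolls
Frame 4 starts at roll index 6: roll=10 (strike), consumes 1 roll
Frame 5 starts at roll index 7: rolls=2,1 (sum=3), consumes 2 rolls
Frame 6 starts at roll index 9: rolls=3,7 (sum=10), consumes 2 rolls
Frame 7 starts at roll index 11: rolls=7,0 (sum=7), consumes 2 rolls
Frame 8 starts at roll index 13: roll=10 (strike), consumes 1 roll
Frame 9 starts at roll index 14: rolls=7,1 (sum=8), consumes 2 rolls
Frame 10 starts at roll index 16: 3 remaining rolls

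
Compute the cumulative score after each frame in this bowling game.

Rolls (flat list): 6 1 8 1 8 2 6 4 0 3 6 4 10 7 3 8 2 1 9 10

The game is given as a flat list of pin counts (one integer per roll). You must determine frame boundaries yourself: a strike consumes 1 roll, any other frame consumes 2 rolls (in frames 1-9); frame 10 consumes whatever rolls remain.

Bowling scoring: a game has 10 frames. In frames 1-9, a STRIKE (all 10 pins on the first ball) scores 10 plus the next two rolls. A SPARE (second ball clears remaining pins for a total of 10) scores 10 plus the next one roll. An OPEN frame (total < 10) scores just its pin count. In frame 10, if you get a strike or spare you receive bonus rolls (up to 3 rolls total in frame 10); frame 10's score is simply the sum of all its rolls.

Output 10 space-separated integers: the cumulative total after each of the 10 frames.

Frame 1: OPEN (6+1=7). Cumulative: 7
Frame 2: OPEN (8+1=9). Cumulative: 16
Frame 3: SPARE (8+2=10). 10 + next roll (6) = 16. Cumulative: 32
Frame 4: SPARE (6+4=10). 10 + next roll (0) = 10. Cumulative: 42
Frame 5: OPEN (0+3=3). Cumulative: 45
Frame 6: SPARE (6+4=10). 10 + next roll (10) = 20. Cumulative: 65
Frame 7: STRIKE. 10 + next two rolls (7+3) = 20. Cumulative: 85
Frame 8: SPARE (7+3=10). 10 + next roll (8) = 18. Cumulative: 103
Frame 9: SPARE (8+2=10). 10 + next roll (1) = 11. Cumulative: 114
Frame 10: SPARE. Sum of all frame-10 rolls (1+9+10) = 20. Cumulative: 134

Answer: 7 16 32 42 45 65 85 103 114 134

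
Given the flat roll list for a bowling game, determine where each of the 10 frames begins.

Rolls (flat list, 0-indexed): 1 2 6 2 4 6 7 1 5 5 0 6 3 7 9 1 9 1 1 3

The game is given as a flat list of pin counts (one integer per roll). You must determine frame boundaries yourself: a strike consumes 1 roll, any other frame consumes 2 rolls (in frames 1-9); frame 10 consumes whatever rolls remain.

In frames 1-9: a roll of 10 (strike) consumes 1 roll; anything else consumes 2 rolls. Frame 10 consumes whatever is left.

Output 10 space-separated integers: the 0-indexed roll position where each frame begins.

Answer: 0 2 4 6 8 10 12 14 16 18

Derivation:
Frame 1 starts at roll index 0: rolls=1,2 (sum=3), consumes 2 rolls
Frame 2 starts at roll index 2: rolls=6,2 (sum=8), consumes 2 rolls
Frame 3 starts at roll index 4: rolls=4,6 (sum=10), consumes 2 rolls
Frame 4 starts at roll index 6: rolls=7,1 (sum=8), consumes 2 rolls
Frame 5 starts at roll index 8: rolls=5,5 (sum=10), consumes 2 rolls
Frame 6 starts at roll index 10: rolls=0,6 (sum=6), consumes 2 rolls
Frame 7 starts at roll index 12: rolls=3,7 (sum=10), consumes 2 rolls
Frame 8 starts at roll index 14: rolls=9,1 (sum=10), consumes 2 rolls
Frame 9 starts at roll index 16: rolls=9,1 (sum=10), consumes 2 rolls
Frame 10 starts at roll index 18: 2 remaining rolls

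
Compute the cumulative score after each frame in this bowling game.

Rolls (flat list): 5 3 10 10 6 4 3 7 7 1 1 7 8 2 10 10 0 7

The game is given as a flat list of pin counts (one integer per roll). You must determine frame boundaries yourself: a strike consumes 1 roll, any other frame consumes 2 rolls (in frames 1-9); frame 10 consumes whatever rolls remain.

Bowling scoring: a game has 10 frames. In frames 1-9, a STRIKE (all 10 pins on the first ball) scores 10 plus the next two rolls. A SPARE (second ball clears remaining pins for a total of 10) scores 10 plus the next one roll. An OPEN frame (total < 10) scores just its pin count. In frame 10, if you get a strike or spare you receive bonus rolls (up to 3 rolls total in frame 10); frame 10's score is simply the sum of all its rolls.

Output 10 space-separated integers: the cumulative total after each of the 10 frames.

Frame 1: OPEN (5+3=8). Cumulative: 8
Frame 2: STRIKE. 10 + next two rolls (10+6) = 26. Cumulative: 34
Frame 3: STRIKE. 10 + next two rolls (6+4) = 20. Cumulative: 54
Frame 4: SPARE (6+4=10). 10 + next roll (3) = 13. Cumulative: 67
Frame 5: SPARE (3+7=10). 10 + next roll (7) = 17. Cumulative: 84
Frame 6: OPEN (7+1=8). Cumulative: 92
Frame 7: OPEN (1+7=8). Cumulative: 100
Frame 8: SPARE (8+2=10). 10 + next roll (10) = 20. Cumulative: 120
Frame 9: STRIKE. 10 + next two rolls (10+0) = 20. Cumulative: 140
Frame 10: STRIKE. Sum of all frame-10 rolls (10+0+7) = 17. Cumulative: 157

Answer: 8 34 54 67 84 92 100 120 140 157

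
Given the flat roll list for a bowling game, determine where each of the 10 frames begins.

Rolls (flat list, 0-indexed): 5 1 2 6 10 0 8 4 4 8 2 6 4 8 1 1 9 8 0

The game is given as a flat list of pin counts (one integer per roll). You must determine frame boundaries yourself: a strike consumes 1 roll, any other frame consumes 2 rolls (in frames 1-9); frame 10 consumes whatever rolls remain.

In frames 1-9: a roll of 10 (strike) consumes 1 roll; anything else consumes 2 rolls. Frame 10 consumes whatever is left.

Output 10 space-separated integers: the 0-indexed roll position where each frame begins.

Answer: 0 2 4 5 7 9 11 13 15 17

Derivation:
Frame 1 starts at roll index 0: rolls=5,1 (sum=6), consumes 2 rolls
Frame 2 starts at roll index 2: rolls=2,6 (sum=8), consumes 2 rolls
Frame 3 starts at roll index 4: roll=10 (strike), consumes 1 roll
Frame 4 starts at roll index 5: rolls=0,8 (sum=8), consumes 2 rolls
Frame 5 starts at roll index 7: rolls=4,4 (sum=8), consumes 2 rolls
Frame 6 starts at roll index 9: rolls=8,2 (sum=10), consumes 2 rolls
Frame 7 starts at roll index 11: rolls=6,4 (sum=10), consumes 2 rolls
Frame 8 starts at roll index 13: rolls=8,1 (sum=9), consumes 2 rolls
Frame 9 starts at roll index 15: rolls=1,9 (sum=10), consumes 2 rolls
Frame 10 starts at roll index 17: 2 remaining rolls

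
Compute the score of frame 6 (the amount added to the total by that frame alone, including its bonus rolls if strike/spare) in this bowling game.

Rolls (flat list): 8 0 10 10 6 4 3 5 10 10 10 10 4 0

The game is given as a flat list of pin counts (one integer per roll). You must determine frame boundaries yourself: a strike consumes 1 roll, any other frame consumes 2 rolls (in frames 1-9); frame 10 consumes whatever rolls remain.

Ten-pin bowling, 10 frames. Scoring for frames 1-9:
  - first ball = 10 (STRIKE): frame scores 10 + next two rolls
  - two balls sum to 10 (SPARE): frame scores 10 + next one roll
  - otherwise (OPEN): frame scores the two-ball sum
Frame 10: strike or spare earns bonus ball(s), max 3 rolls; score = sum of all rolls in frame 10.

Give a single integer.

Frame 1: OPEN (8+0=8). Cumulative: 8
Frame 2: STRIKE. 10 + next two rolls (10+6) = 26. Cumulative: 34
Frame 3: STRIKE. 10 + next two rolls (6+4) = 20. Cumulative: 54
Frame 4: SPARE (6+4=10). 10 + next roll (3) = 13. Cumulative: 67
Frame 5: OPEN (3+5=8). Cumulative: 75
Frame 6: STRIKE. 10 + next two rolls (10+10) = 30. Cumulative: 105
Frame 7: STRIKE. 10 + next two rolls (10+10) = 30. Cumulative: 135
Frame 8: STRIKE. 10 + next two rolls (10+4) = 24. Cumulative: 159

Answer: 30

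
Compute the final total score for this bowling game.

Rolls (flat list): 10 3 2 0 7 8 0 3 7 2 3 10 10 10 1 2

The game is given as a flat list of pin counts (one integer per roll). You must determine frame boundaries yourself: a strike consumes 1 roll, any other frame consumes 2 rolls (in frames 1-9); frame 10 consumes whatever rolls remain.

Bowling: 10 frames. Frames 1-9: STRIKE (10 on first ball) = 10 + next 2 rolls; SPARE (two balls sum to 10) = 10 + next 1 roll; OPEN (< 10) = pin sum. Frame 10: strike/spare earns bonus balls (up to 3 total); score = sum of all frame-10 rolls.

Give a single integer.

Answer: 119

Derivation:
Frame 1: STRIKE. 10 + next two rolls (3+2) = 15. Cumulative: 15
Frame 2: OPEN (3+2=5). Cumulative: 20
Frame 3: OPEN (0+7=7). Cumulative: 27
Frame 4: OPEN (8+0=8). Cumulative: 35
Frame 5: SPARE (3+7=10). 10 + next roll (2) = 12. Cumulative: 47
Frame 6: OPEN (2+3=5). Cumulative: 52
Frame 7: STRIKE. 10 + next two rolls (10+10) = 30. Cumulative: 82
Frame 8: STRIKE. 10 + next two rolls (10+1) = 21. Cumulative: 103
Frame 9: STRIKE. 10 + next two rolls (1+2) = 13. Cumulative: 116
Frame 10: OPEN. Sum of all frame-10 rolls (1+2) = 3. Cumulative: 119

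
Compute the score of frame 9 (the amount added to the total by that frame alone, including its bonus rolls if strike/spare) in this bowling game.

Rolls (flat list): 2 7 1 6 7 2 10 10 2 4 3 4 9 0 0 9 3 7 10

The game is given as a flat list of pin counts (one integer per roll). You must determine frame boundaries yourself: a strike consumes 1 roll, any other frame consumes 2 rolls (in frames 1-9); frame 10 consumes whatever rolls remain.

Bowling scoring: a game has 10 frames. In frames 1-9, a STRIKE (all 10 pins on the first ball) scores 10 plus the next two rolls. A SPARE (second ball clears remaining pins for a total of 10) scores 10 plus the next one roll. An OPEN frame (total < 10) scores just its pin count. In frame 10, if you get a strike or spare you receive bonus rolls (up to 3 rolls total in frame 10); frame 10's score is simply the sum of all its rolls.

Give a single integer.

Answer: 9

Derivation:
Frame 1: OPEN (2+7=9). Cumulative: 9
Frame 2: OPEN (1+6=7). Cumulative: 16
Frame 3: OPEN (7+2=9). Cumulative: 25
Frame 4: STRIKE. 10 + next two rolls (10+2) = 22. Cumulative: 47
Frame 5: STRIKE. 10 + next two rolls (2+4) = 16. Cumulative: 63
Frame 6: OPEN (2+4=6). Cumulative: 69
Frame 7: OPEN (3+4=7). Cumulative: 76
Frame 8: OPEN (9+0=9). Cumulative: 85
Frame 9: OPEN (0+9=9). Cumulative: 94
Frame 10: SPARE. Sum of all frame-10 rolls (3+7+10) = 20. Cumulative: 114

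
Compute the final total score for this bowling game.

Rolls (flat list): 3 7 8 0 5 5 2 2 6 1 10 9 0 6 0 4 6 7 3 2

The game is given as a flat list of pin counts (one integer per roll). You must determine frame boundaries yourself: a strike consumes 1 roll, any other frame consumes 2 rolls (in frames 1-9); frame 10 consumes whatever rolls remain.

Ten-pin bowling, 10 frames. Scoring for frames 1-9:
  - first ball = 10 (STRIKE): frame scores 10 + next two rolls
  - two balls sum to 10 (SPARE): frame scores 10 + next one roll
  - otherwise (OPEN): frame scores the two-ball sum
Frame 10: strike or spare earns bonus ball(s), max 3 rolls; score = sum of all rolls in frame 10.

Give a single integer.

Answer: 112

Derivation:
Frame 1: SPARE (3+7=10). 10 + next roll (8) = 18. Cumulative: 18
Frame 2: OPEN (8+0=8). Cumulative: 26
Frame 3: SPARE (5+5=10). 10 + next roll (2) = 12. Cumulative: 38
Frame 4: OPEN (2+2=4). Cumulative: 42
Frame 5: OPEN (6+1=7). Cumulative: 49
Frame 6: STRIKE. 10 + next two rolls (9+0) = 19. Cumulative: 68
Frame 7: OPEN (9+0=9). Cumulative: 77
Frame 8: OPEN (6+0=6). Cumulative: 83
Frame 9: SPARE (4+6=10). 10 + next roll (7) = 17. Cumulative: 100
Frame 10: SPARE. Sum of all frame-10 rolls (7+3+2) = 12. Cumulative: 112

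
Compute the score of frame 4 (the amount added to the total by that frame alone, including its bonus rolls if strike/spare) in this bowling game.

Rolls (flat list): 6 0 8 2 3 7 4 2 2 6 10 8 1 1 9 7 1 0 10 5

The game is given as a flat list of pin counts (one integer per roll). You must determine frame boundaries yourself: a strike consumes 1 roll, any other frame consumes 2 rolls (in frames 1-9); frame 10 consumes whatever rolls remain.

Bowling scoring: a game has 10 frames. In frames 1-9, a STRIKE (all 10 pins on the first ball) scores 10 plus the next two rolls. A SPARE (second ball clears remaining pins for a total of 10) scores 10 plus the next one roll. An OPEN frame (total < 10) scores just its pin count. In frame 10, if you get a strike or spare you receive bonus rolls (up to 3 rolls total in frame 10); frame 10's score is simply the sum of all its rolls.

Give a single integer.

Answer: 6

Derivation:
Frame 1: OPEN (6+0=6). Cumulative: 6
Frame 2: SPARE (8+2=10). 10 + next roll (3) = 13. Cumulative: 19
Frame 3: SPARE (3+7=10). 10 + next roll (4) = 14. Cumulative: 33
Frame 4: OPEN (4+2=6). Cumulative: 39
Frame 5: OPEN (2+6=8). Cumulative: 47
Frame 6: STRIKE. 10 + next two rolls (8+1) = 19. Cumulative: 66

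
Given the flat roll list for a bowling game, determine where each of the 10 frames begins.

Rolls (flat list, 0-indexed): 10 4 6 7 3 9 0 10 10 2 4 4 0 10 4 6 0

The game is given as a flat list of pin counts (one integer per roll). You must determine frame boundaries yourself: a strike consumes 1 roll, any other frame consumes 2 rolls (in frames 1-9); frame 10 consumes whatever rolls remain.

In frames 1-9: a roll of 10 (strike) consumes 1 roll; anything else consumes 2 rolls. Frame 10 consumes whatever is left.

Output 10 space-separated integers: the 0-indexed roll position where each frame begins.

Frame 1 starts at roll index 0: roll=10 (strike), consumes 1 roll
Frame 2 starts at roll index 1: rolls=4,6 (sum=10), consumes 2 rolls
Frame 3 starts at roll index 3: rolls=7,3 (sum=10), consumes 2 rolls
Frame 4 starts at roll index 5: rolls=9,0 (sum=9), consumes 2 rolls
Frame 5 starts at roll index 7: roll=10 (strike), consumes 1 roll
Frame 6 starts at roll index 8: roll=10 (strike), consumes 1 roll
Frame 7 starts at roll index 9: rolls=2,4 (sum=6), consumes 2 rolls
Frame 8 starts at roll index 11: rolls=4,0 (sum=4), consumes 2 rolls
Frame 9 starts at roll index 13: roll=10 (strike), consumes 1 roll
Frame 10 starts at roll index 14: 3 remaining rolls

Answer: 0 1 3 5 7 8 9 11 13 14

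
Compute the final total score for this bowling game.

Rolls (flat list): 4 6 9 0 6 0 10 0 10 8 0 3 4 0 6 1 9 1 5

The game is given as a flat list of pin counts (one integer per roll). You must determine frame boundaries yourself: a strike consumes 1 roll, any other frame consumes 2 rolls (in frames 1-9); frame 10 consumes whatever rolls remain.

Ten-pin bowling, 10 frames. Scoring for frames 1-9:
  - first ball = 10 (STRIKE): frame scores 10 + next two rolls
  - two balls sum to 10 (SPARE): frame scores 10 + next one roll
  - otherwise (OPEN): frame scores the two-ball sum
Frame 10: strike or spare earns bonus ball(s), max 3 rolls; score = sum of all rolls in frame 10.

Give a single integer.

Answer: 110

Derivation:
Frame 1: SPARE (4+6=10). 10 + next roll (9) = 19. Cumulative: 19
Frame 2: OPEN (9+0=9). Cumulative: 28
Frame 3: OPEN (6+0=6). Cumulative: 34
Frame 4: STRIKE. 10 + next two rolls (0+10) = 20. Cumulative: 54
Frame 5: SPARE (0+10=10). 10 + next roll (8) = 18. Cumulative: 72
Frame 6: OPEN (8+0=8). Cumulative: 80
Frame 7: OPEN (3+4=7). Cumulative: 87
Frame 8: OPEN (0+6=6). Cumulative: 93
Frame 9: SPARE (1+9=10). 10 + next roll (1) = 11. Cumulative: 104
Frame 10: OPEN. Sum of all frame-10 rolls (1+5) = 6. Cumulative: 110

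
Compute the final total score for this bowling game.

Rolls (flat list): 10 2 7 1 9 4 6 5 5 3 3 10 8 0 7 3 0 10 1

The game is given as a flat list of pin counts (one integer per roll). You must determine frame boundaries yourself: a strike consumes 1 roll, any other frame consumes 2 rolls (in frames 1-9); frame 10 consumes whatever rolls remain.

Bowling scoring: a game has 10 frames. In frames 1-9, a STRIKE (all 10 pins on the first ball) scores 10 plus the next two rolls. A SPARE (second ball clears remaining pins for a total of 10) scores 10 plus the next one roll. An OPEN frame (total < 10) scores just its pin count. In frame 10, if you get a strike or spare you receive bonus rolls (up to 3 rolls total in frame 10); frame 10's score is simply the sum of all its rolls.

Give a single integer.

Answer: 123

Derivation:
Frame 1: STRIKE. 10 + next two rolls (2+7) = 19. Cumulative: 19
Frame 2: OPEN (2+7=9). Cumulative: 28
Frame 3: SPARE (1+9=10). 10 + next roll (4) = 14. Cumulative: 42
Frame 4: SPARE (4+6=10). 10 + next roll (5) = 15. Cumulative: 57
Frame 5: SPARE (5+5=10). 10 + next roll (3) = 13. Cumulative: 70
Frame 6: OPEN (3+3=6). Cumulative: 76
Frame 7: STRIKE. 10 + next two rolls (8+0) = 18. Cumulative: 94
Frame 8: OPEN (8+0=8). Cumulative: 102
Frame 9: SPARE (7+3=10). 10 + next roll (0) = 10. Cumulative: 112
Frame 10: SPARE. Sum of all frame-10 rolls (0+10+1) = 11. Cumulative: 123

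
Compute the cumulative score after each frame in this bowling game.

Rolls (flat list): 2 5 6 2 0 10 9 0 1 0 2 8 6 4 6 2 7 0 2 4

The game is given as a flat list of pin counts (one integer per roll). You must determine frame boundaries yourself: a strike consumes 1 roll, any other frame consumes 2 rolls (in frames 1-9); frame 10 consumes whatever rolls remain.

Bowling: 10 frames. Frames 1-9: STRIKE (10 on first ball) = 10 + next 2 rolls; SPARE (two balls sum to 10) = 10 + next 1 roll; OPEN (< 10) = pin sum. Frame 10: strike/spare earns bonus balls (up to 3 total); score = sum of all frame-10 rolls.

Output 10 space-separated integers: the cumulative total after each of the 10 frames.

Answer: 7 15 34 43 44 60 76 84 91 97

Derivation:
Frame 1: OPEN (2+5=7). Cumulative: 7
Frame 2: OPEN (6+2=8). Cumulative: 15
Frame 3: SPARE (0+10=10). 10 + next roll (9) = 19. Cumulative: 34
Frame 4: OPEN (9+0=9). Cumulative: 43
Frame 5: OPEN (1+0=1). Cumulative: 44
Frame 6: SPARE (2+8=10). 10 + next roll (6) = 16. Cumulative: 60
Frame 7: SPARE (6+4=10). 10 + next roll (6) = 16. Cumulative: 76
Frame 8: OPEN (6+2=8). Cumulative: 84
Frame 9: OPEN (7+0=7). Cumulative: 91
Frame 10: OPEN. Sum of all frame-10 rolls (2+4) = 6. Cumulative: 97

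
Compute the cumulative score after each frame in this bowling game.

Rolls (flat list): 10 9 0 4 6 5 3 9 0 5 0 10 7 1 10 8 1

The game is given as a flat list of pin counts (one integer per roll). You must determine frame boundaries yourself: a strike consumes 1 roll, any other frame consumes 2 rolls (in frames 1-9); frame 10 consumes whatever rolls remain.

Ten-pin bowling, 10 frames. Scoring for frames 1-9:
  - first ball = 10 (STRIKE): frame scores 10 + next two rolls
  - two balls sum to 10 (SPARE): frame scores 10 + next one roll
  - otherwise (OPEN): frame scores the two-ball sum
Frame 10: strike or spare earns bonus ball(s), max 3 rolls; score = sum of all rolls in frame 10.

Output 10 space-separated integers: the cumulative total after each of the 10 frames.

Answer: 19 28 43 51 60 65 83 91 110 119

Derivation:
Frame 1: STRIKE. 10 + next two rolls (9+0) = 19. Cumulative: 19
Frame 2: OPEN (9+0=9). Cumulative: 28
Frame 3: SPARE (4+6=10). 10 + next roll (5) = 15. Cumulative: 43
Frame 4: OPEN (5+3=8). Cumulative: 51
Frame 5: OPEN (9+0=9). Cumulative: 60
Frame 6: OPEN (5+0=5). Cumulative: 65
Frame 7: STRIKE. 10 + next two rolls (7+1) = 18. Cumulative: 83
Frame 8: OPEN (7+1=8). Cumulative: 91
Frame 9: STRIKE. 10 + next two rolls (8+1) = 19. Cumulative: 110
Frame 10: OPEN. Sum of all frame-10 rolls (8+1) = 9. Cumulative: 119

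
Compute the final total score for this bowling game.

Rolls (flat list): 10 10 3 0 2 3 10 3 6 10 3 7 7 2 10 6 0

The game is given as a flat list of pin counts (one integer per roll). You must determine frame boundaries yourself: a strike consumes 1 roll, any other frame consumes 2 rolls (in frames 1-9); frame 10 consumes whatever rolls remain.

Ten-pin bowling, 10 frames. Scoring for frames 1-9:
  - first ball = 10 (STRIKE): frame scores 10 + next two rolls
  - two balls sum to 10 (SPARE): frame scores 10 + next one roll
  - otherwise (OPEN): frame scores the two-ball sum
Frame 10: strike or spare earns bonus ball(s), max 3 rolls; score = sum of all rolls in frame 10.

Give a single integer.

Frame 1: STRIKE. 10 + next two rolls (10+3) = 23. Cumulative: 23
Frame 2: STRIKE. 10 + next two rolls (3+0) = 13. Cumulative: 36
Frame 3: OPEN (3+0=3). Cumulative: 39
Frame 4: OPEN (2+3=5). Cumulative: 44
Frame 5: STRIKE. 10 + next two rolls (3+6) = 19. Cumulative: 63
Frame 6: OPEN (3+6=9). Cumulative: 72
Frame 7: STRIKE. 10 + next two rolls (3+7) = 20. Cumulative: 92
Frame 8: SPARE (3+7=10). 10 + next roll (7) = 17. Cumulative: 109
Frame 9: OPEN (7+2=9). Cumulative: 118
Frame 10: STRIKE. Sum of all frame-10 rolls (10+6+0) = 16. Cumulative: 134

Answer: 134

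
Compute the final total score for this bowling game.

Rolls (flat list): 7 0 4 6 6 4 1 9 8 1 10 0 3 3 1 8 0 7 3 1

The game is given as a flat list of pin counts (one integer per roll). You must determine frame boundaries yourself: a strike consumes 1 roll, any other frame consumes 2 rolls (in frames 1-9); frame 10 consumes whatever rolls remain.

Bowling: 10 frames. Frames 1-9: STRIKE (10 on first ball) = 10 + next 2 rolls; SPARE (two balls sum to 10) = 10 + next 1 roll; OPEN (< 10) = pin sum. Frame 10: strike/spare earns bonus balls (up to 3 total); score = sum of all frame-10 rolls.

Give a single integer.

Frame 1: OPEN (7+0=7). Cumulative: 7
Frame 2: SPARE (4+6=10). 10 + next roll (6) = 16. Cumulative: 23
Frame 3: SPARE (6+4=10). 10 + next roll (1) = 11. Cumulative: 34
Frame 4: SPARE (1+9=10). 10 + next roll (8) = 18. Cumulative: 52
Frame 5: OPEN (8+1=9). Cumulative: 61
Frame 6: STRIKE. 10 + next two rolls (0+3) = 13. Cumulative: 74
Frame 7: OPEN (0+3=3). Cumulative: 77
Frame 8: OPEN (3+1=4). Cumulative: 81
Frame 9: OPEN (8+0=8). Cumulative: 89
Frame 10: SPARE. Sum of all frame-10 rolls (7+3+1) = 11. Cumulative: 100

Answer: 100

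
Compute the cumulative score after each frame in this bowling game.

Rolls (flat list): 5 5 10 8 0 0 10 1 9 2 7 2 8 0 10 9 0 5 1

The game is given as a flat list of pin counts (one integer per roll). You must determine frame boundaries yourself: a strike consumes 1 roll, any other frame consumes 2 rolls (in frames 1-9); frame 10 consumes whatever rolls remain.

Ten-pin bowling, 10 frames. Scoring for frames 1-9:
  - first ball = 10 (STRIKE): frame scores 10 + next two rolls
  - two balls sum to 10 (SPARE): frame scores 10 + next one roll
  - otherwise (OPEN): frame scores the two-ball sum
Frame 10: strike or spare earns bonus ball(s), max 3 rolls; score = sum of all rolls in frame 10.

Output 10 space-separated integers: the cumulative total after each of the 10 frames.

Frame 1: SPARE (5+5=10). 10 + next roll (10) = 20. Cumulative: 20
Frame 2: STRIKE. 10 + next two rolls (8+0) = 18. Cumulative: 38
Frame 3: OPEN (8+0=8). Cumulative: 46
Frame 4: SPARE (0+10=10). 10 + next roll (1) = 11. Cumulative: 57
Frame 5: SPARE (1+9=10). 10 + next roll (2) = 12. Cumulative: 69
Frame 6: OPEN (2+7=9). Cumulative: 78
Frame 7: SPARE (2+8=10). 10 + next roll (0) = 10. Cumulative: 88
Frame 8: SPARE (0+10=10). 10 + next roll (9) = 19. Cumulative: 107
Frame 9: OPEN (9+0=9). Cumulative: 116
Frame 10: OPEN. Sum of all frame-10 rolls (5+1) = 6. Cumulative: 122

Answer: 20 38 46 57 69 78 88 107 116 122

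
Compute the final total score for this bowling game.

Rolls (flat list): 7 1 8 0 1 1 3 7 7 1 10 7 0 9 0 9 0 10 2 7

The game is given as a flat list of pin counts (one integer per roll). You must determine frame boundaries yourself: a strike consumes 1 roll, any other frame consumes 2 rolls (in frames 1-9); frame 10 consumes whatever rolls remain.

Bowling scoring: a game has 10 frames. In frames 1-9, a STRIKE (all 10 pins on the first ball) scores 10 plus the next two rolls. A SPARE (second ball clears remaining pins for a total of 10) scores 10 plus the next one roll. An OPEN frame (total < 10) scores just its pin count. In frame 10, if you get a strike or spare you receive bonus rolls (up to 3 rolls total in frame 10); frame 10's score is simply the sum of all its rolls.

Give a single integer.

Answer: 104

Derivation:
Frame 1: OPEN (7+1=8). Cumulative: 8
Frame 2: OPEN (8+0=8). Cumulative: 16
Frame 3: OPEN (1+1=2). Cumulative: 18
Frame 4: SPARE (3+7=10). 10 + next roll (7) = 17. Cumulative: 35
Frame 5: OPEN (7+1=8). Cumulative: 43
Frame 6: STRIKE. 10 + next two rolls (7+0) = 17. Cumulative: 60
Frame 7: OPEN (7+0=7). Cumulative: 67
Frame 8: OPEN (9+0=9). Cumulative: 76
Frame 9: OPEN (9+0=9). Cumulative: 85
Frame 10: STRIKE. Sum of all frame-10 rolls (10+2+7) = 19. Cumulative: 104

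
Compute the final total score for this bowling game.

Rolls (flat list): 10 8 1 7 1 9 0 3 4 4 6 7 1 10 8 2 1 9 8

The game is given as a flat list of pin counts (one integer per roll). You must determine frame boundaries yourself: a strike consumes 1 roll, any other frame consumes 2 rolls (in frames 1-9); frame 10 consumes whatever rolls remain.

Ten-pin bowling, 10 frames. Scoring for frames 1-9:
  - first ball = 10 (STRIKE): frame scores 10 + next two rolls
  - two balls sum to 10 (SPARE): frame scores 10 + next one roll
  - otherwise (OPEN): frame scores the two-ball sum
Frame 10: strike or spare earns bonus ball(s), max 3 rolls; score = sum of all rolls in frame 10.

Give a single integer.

Frame 1: STRIKE. 10 + next two rolls (8+1) = 19. Cumulative: 19
Frame 2: OPEN (8+1=9). Cumulative: 28
Frame 3: OPEN (7+1=8). Cumulative: 36
Frame 4: OPEN (9+0=9). Cumulative: 45
Frame 5: OPEN (3+4=7). Cumulative: 52
Frame 6: SPARE (4+6=10). 10 + next roll (7) = 17. Cumulative: 69
Frame 7: OPEN (7+1=8). Cumulative: 77
Frame 8: STRIKE. 10 + next two rolls (8+2) = 20. Cumulative: 97
Frame 9: SPARE (8+2=10). 10 + next roll (1) = 11. Cumulative: 108
Frame 10: SPARE. Sum of all frame-10 rolls (1+9+8) = 18. Cumulative: 126

Answer: 126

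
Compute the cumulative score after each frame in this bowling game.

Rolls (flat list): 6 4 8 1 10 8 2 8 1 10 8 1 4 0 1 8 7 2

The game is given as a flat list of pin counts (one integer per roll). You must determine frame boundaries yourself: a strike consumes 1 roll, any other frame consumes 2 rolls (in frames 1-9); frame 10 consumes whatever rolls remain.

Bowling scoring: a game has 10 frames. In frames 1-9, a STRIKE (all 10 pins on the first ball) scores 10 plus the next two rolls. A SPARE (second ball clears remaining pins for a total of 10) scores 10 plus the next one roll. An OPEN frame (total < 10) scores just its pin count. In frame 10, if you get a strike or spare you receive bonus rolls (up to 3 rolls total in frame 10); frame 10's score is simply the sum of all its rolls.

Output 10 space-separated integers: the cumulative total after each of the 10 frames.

Frame 1: SPARE (6+4=10). 10 + next roll (8) = 18. Cumulative: 18
Frame 2: OPEN (8+1=9). Cumulative: 27
Frame 3: STRIKE. 10 + next two rolls (8+2) = 20. Cumulative: 47
Frame 4: SPARE (8+2=10). 10 + next roll (8) = 18. Cumulative: 65
Frame 5: OPEN (8+1=9). Cumulative: 74
Frame 6: STRIKE. 10 + next two rolls (8+1) = 19. Cumulative: 93
Frame 7: OPEN (8+1=9). Cumulative: 102
Frame 8: OPEN (4+0=4). Cumulative: 106
Frame 9: OPEN (1+8=9). Cumulative: 115
Frame 10: OPEN. Sum of all frame-10 rolls (7+2) = 9. Cumulative: 124

Answer: 18 27 47 65 74 93 102 106 115 124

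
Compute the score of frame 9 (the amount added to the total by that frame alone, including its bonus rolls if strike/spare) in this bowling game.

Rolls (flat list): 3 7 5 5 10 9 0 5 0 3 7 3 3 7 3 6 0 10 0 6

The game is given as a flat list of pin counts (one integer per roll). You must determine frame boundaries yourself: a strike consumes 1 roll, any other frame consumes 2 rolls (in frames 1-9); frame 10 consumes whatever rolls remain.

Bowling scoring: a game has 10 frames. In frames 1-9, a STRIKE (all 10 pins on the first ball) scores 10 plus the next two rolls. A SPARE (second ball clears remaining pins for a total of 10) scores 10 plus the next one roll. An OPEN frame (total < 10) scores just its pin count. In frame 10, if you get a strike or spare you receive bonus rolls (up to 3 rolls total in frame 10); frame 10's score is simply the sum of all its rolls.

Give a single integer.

Answer: 6

Derivation:
Frame 1: SPARE (3+7=10). 10 + next roll (5) = 15. Cumulative: 15
Frame 2: SPARE (5+5=10). 10 + next roll (10) = 20. Cumulative: 35
Frame 3: STRIKE. 10 + next two rolls (9+0) = 19. Cumulative: 54
Frame 4: OPEN (9+0=9). Cumulative: 63
Frame 5: OPEN (5+0=5). Cumulative: 68
Frame 6: SPARE (3+7=10). 10 + next roll (3) = 13. Cumulative: 81
Frame 7: OPEN (3+3=6). Cumulative: 87
Frame 8: SPARE (7+3=10). 10 + next roll (6) = 16. Cumulative: 103
Frame 9: OPEN (6+0=6). Cumulative: 109
Frame 10: STRIKE. Sum of all frame-10 rolls (10+0+6) = 16. Cumulative: 125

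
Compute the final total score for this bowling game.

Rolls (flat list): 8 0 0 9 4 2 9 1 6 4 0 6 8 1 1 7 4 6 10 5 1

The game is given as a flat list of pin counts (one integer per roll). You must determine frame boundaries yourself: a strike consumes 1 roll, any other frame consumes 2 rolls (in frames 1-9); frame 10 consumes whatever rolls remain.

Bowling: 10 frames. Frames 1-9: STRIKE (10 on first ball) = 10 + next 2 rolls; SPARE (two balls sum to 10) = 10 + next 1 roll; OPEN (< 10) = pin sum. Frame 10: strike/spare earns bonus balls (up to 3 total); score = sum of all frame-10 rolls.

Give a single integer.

Frame 1: OPEN (8+0=8). Cumulative: 8
Frame 2: OPEN (0+9=9). Cumulative: 17
Frame 3: OPEN (4+2=6). Cumulative: 23
Frame 4: SPARE (9+1=10). 10 + next roll (6) = 16. Cumulative: 39
Frame 5: SPARE (6+4=10). 10 + next roll (0) = 10. Cumulative: 49
Frame 6: OPEN (0+6=6). Cumulative: 55
Frame 7: OPEN (8+1=9). Cumulative: 64
Frame 8: OPEN (1+7=8). Cumulative: 72
Frame 9: SPARE (4+6=10). 10 + next roll (10) = 20. Cumulative: 92
Frame 10: STRIKE. Sum of all frame-10 rolls (10+5+1) = 16. Cumulative: 108

Answer: 108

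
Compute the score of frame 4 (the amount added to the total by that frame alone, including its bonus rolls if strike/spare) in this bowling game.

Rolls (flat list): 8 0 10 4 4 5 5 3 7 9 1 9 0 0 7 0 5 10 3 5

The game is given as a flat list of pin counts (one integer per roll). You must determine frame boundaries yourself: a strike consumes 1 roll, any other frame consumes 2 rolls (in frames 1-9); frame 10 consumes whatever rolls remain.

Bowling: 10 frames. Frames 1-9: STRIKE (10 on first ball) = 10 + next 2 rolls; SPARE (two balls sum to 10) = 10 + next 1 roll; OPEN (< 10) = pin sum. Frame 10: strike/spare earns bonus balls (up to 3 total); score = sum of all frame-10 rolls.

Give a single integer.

Answer: 13

Derivation:
Frame 1: OPEN (8+0=8). Cumulative: 8
Frame 2: STRIKE. 10 + next two rolls (4+4) = 18. Cumulative: 26
Frame 3: OPEN (4+4=8). Cumulative: 34
Frame 4: SPARE (5+5=10). 10 + next roll (3) = 13. Cumulative: 47
Frame 5: SPARE (3+7=10). 10 + next roll (9) = 19. Cumulative: 66
Frame 6: SPARE (9+1=10). 10 + next roll (9) = 19. Cumulative: 85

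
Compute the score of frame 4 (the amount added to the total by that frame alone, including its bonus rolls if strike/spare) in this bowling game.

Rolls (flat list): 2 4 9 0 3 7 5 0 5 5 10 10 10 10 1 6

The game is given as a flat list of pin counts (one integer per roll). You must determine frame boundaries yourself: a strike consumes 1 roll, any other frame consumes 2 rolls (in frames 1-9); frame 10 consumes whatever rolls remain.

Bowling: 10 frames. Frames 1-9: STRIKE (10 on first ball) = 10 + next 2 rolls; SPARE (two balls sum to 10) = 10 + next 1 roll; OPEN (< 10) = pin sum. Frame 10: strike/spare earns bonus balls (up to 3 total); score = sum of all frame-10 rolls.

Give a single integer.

Frame 1: OPEN (2+4=6). Cumulative: 6
Frame 2: OPEN (9+0=9). Cumulative: 15
Frame 3: SPARE (3+7=10). 10 + next roll (5) = 15. Cumulative: 30
Frame 4: OPEN (5+0=5). Cumulative: 35
Frame 5: SPARE (5+5=10). 10 + next roll (10) = 20. Cumulative: 55
Frame 6: STRIKE. 10 + next two rolls (10+10) = 30. Cumulative: 85

Answer: 5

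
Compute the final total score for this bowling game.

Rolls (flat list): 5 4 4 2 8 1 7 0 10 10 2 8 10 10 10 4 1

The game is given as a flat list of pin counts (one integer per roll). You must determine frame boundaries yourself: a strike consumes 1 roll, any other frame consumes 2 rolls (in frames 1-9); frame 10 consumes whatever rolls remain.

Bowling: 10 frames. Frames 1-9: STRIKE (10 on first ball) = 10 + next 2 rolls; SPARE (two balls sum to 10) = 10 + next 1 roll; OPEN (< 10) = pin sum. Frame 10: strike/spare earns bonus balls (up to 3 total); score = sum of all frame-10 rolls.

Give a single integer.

Frame 1: OPEN (5+4=9). Cumulative: 9
Frame 2: OPEN (4+2=6). Cumulative: 15
Frame 3: OPEN (8+1=9). Cumulative: 24
Frame 4: OPEN (7+0=7). Cumulative: 31
Frame 5: STRIKE. 10 + next two rolls (10+2) = 22. Cumulative: 53
Frame 6: STRIKE. 10 + next two rolls (2+8) = 20. Cumulative: 73
Frame 7: SPARE (2+8=10). 10 + next roll (10) = 20. Cumulative: 93
Frame 8: STRIKE. 10 + next two rolls (10+10) = 30. Cumulative: 123
Frame 9: STRIKE. 10 + next two rolls (10+4) = 24. Cumulative: 147
Frame 10: STRIKE. Sum of all frame-10 rolls (10+4+1) = 15. Cumulative: 162

Answer: 162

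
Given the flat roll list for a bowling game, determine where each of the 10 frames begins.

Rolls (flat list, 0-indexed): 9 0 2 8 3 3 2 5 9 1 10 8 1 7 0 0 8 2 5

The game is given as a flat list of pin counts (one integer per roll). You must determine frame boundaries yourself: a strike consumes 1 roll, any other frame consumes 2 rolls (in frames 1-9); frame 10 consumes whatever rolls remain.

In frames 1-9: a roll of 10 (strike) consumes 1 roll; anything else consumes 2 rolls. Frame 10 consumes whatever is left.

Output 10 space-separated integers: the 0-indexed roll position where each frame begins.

Frame 1 starts at roll index 0: rolls=9,0 (sum=9), consumes 2 rolls
Frame 2 starts at roll index 2: rolls=2,8 (sum=10), consumes 2 rolls
Frame 3 starts at roll index 4: rolls=3,3 (sum=6), consumes 2 rolls
Frame 4 starts at roll index 6: rolls=2,5 (sum=7), consumes 2 rolls
Frame 5 starts at roll index 8: rolls=9,1 (sum=10), consumes 2 rolls
Frame 6 starts at roll index 10: roll=10 (strike), consumes 1 roll
Frame 7 starts at roll index 11: rolls=8,1 (sum=9), consumes 2 rolls
Frame 8 starts at roll index 13: rolls=7,0 (sum=7), consumes 2 rolls
Frame 9 starts at roll index 15: rolls=0,8 (sum=8), consumes 2 rolls
Frame 10 starts at roll index 17: 2 remaining rolls

Answer: 0 2 4 6 8 10 11 13 15 17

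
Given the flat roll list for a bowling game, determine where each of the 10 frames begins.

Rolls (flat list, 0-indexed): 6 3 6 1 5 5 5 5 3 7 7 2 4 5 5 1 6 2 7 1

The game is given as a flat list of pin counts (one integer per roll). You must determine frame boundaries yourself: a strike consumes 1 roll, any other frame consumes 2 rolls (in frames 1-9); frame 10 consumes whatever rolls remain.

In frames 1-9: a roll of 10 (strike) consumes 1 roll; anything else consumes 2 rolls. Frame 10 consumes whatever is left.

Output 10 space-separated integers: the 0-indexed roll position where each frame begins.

Answer: 0 2 4 6 8 10 12 14 16 18

Derivation:
Frame 1 starts at roll index 0: rolls=6,3 (sum=9), consumes 2 rolls
Frame 2 starts at roll index 2: rolls=6,1 (sum=7), consumes 2 rolls
Frame 3 starts at roll index 4: rolls=5,5 (sum=10), consumes 2 rolls
Frame 4 starts at roll index 6: rolls=5,5 (sum=10), consumes 2 rolls
Frame 5 starts at roll index 8: rolls=3,7 (sum=10), consumes 2 rolls
Frame 6 starts at roll index 10: rolls=7,2 (sum=9), consumes 2 rolls
Frame 7 starts at roll index 12: rolls=4,5 (sum=9), consumes 2 rolls
Frame 8 starts at roll index 14: rolls=5,1 (sum=6), consumes 2 rolls
Frame 9 starts at roll index 16: rolls=6,2 (sum=8), consumes 2 rolls
Frame 10 starts at roll index 18: 2 remaining rolls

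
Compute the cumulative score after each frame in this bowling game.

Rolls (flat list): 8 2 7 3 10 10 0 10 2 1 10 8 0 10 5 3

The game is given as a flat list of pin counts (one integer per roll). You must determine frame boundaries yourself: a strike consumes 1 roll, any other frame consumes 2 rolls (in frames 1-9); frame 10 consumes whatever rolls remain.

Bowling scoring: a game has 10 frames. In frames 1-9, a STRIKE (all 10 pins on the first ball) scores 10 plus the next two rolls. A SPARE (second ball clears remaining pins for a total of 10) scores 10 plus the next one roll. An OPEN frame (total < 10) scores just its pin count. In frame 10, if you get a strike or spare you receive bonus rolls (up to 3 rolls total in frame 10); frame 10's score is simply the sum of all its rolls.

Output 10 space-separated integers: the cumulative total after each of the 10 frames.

Answer: 17 37 57 77 89 92 110 118 136 144

Derivation:
Frame 1: SPARE (8+2=10). 10 + next roll (7) = 17. Cumulative: 17
Frame 2: SPARE (7+3=10). 10 + next roll (10) = 20. Cumulative: 37
Frame 3: STRIKE. 10 + next two rolls (10+0) = 20. Cumulative: 57
Frame 4: STRIKE. 10 + next two rolls (0+10) = 20. Cumulative: 77
Frame 5: SPARE (0+10=10). 10 + next roll (2) = 12. Cumulative: 89
Frame 6: OPEN (2+1=3). Cumulative: 92
Frame 7: STRIKE. 10 + next two rolls (8+0) = 18. Cumulative: 110
Frame 8: OPEN (8+0=8). Cumulative: 118
Frame 9: STRIKE. 10 + next two rolls (5+3) = 18. Cumulative: 136
Frame 10: OPEN. Sum of all frame-10 rolls (5+3) = 8. Cumulative: 144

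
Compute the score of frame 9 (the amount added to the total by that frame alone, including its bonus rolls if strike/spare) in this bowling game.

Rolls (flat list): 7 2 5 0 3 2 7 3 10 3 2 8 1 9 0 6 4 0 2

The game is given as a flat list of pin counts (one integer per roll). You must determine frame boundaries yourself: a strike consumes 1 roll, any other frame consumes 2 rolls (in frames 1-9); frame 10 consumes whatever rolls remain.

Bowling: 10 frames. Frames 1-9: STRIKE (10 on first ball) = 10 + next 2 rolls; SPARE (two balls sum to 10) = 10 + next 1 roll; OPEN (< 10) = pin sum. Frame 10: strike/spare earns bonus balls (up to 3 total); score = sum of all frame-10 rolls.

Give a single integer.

Frame 1: OPEN (7+2=9). Cumulative: 9
Frame 2: OPEN (5+0=5). Cumulative: 14
Frame 3: OPEN (3+2=5). Cumulative: 19
Frame 4: SPARE (7+3=10). 10 + next roll (10) = 20. Cumulative: 39
Frame 5: STRIKE. 10 + next two rolls (3+2) = 15. Cumulative: 54
Frame 6: OPEN (3+2=5). Cumulative: 59
Frame 7: OPEN (8+1=9). Cumulative: 68
Frame 8: OPEN (9+0=9). Cumulative: 77
Frame 9: SPARE (6+4=10). 10 + next roll (0) = 10. Cumulative: 87
Frame 10: OPEN. Sum of all frame-10 rolls (0+2) = 2. Cumulative: 89

Answer: 10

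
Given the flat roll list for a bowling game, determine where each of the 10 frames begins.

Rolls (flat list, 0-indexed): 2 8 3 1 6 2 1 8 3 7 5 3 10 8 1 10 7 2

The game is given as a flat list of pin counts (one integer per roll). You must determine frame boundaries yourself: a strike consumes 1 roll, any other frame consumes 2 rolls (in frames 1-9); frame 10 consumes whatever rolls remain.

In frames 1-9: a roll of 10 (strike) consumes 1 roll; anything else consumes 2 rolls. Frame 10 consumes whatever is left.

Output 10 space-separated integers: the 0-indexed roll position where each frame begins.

Frame 1 starts at roll index 0: rolls=2,8 (sum=10), consumes 2 rolls
Frame 2 starts at roll index 2: rolls=3,1 (sum=4), consumes 2 rolls
Frame 3 starts at roll index 4: rolls=6,2 (sum=8), consumes 2 rolls
Frame 4 starts at roll index 6: rolls=1,8 (sum=9), consumes 2 rolls
Frame 5 starts at roll index 8: rolls=3,7 (sum=10), consumes 2 rolls
Frame 6 starts at roll index 10: rolls=5,3 (sum=8), consumes 2 rolls
Frame 7 starts at roll index 12: roll=10 (strike), consumes 1 roll
Frame 8 starts at roll index 13: rolls=8,1 (sum=9), consumes 2 rolls
Frame 9 starts at roll index 15: roll=10 (strike), consumes 1 roll
Frame 10 starts at roll index 16: 2 remaining rolls

Answer: 0 2 4 6 8 10 12 13 15 16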